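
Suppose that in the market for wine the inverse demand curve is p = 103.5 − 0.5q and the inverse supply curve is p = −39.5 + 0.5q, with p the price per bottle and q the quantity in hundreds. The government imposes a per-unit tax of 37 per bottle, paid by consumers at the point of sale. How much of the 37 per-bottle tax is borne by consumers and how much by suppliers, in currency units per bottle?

Consumers bear 18.5 per bottle; suppliers bear 18.5 per bottle.

Rewrite in direct form: qd = 207 − 2p and qs = 2p + 79.
Without the tax, 207 − 2p = 2p + 79 gives 4p = 128, so p* = 32 and q* = 143.
With the tax collected from consumers, demand (in seller-price terms) shifts: qd = 207 − 2(p + 37).
Solving gives q = 106 with consumers paying 50.5 and suppliers receiving 13.5 (the 37 wedge).
Burden on consumers: 18.5; on suppliers: 18.5. (They sum to 37.)
The less price-elastic side of the market bears the larger share of a per-unit tax.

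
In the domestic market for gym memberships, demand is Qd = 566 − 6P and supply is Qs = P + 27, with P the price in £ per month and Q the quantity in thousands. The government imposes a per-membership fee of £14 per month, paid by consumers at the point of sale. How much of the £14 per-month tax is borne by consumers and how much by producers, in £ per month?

Consumers bear £2 per month; producers bear £12 per month.

Before the tax: set 566 − 6P = P + 27 → P* = £77, Q* = 104.
With the tax collected from consumers, demand (in seller-price terms) shifts: Qd = 566 − 6(P + 14).
Solving gives Q = 92 with consumers paying £79 and producers receiving £65 (the £14 wedge).
Burden on consumers: £2; on producers: £12. (They sum to £14.)
The less price-elastic side of the market bears the larger share of a per-unit tax.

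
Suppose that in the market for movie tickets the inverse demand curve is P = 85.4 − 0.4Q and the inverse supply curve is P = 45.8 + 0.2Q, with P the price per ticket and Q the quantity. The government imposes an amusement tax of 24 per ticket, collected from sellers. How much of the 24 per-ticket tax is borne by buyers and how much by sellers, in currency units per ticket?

Buyers bear 16 per ticket; sellers bear 8 per ticket.

Rewrite in direct form: Qd = 213.5 − 2.5P and Qs = 5P − 229.
Without the tax, 213.5 − 2.5P = 5P − 229 gives 7.5P = 442.5, so P* = 59 and Q* = 66.
With the tax collected from sellers, supply shifts: Qs = 5(P − 24) − 229.
Solving gives Q = 26 with buyers paying 75 and sellers receiving 51 (the 24 wedge).
Burden on buyers: 16; on sellers: 8. (They sum to 24.)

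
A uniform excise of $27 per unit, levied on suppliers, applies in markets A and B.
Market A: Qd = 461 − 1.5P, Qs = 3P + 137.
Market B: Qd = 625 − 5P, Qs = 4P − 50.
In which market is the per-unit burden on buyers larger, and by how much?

Market A, by $6.

Market A: pre-tax P* = $72, Q* = 353; post-tax Q = 326; per-unit burden on buyers = $18.
Market B: pre-tax P* = $75, Q* = 250; post-tax Q = 190; per-unit burden on buyers = $12.
Difference: $18 vs $12 → market A is larger by $6.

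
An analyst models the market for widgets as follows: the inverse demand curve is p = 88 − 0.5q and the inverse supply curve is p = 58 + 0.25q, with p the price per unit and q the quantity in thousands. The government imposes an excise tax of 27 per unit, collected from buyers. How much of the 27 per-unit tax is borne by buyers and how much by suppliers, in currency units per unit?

Buyers bear 18 per unit; suppliers bear 9 per unit.

Inverting to q(p) form: qd = 176 − 2p; qs = 4p − 232.
Without the tax, 176 − 2p = 4p − 232 gives 6p = 408, so p* = 68 and q* = 40.
With the tax collected from buyers, demand (in seller-price terms) shifts: qd = 176 − 2(p + 27).
Solving gives q = 4 with buyers paying 86 and suppliers receiving 59 (the 27 wedge).
Burden on buyers: 18; on suppliers: 9. (They sum to 27.)
The less price-elastic side of the market bears the larger share of a per-unit tax.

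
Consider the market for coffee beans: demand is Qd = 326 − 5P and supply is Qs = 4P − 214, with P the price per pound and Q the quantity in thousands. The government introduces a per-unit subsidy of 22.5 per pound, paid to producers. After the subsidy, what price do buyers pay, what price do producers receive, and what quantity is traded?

Before the subsidy: set 326 − 5P = 4P − 214 → P* = 60, Q* = 26.
With a per-unit subsidy paid to producers, each receives P + 22.5 per unit sold, so supply becomes Qs = 4(P + 22.5) − 214.
Solving gives Q = 76 with buyers paying 50 and producers receiving 72.5 (the 22.5 wedge).

Buyers pay 50; producers receive 72.5; quantity = 76.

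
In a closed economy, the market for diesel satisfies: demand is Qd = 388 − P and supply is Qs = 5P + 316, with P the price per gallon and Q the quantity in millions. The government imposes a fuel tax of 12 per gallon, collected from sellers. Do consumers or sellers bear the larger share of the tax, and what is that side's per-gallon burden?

Without the tax, 388 − P = 5P + 316 gives 6P = 72, so P* = 12 and Q* = 376.
With the tax collected from sellers, supply shifts: Qs = 5(P − 12) + 316.
Solving gives Q = 366 with consumers paying 22 and sellers receiving 10 (the 12 wedge).
Per-gallon burden: consumers 10, sellers 2.
Consumers take the larger share because demand is less price-elastic here (demand slope 1 vs supply slope 5).

Consumers bear the larger share: 10 per gallon.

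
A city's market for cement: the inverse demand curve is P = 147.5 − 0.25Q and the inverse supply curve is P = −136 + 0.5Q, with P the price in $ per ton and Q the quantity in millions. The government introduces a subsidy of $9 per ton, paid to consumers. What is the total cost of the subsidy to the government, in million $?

Government outlay = $3510 million.

Inverting to Q(P) form: Qd = 590 − 4P; Qs = 2P + 272.
Without the subsidy, 590 − 4P = 2P + 272 gives 6P = 318, so P* = $53 and Q* = 378.
With a per-unit subsidy paid to consumers, each effectively pays P − 9, so demand becomes Qd = 590 − 4(P − 9).
New equilibrium: consumers pay $50, suppliers receive $59, Q = 390. (Wedge: Pb − Ps = −9.)
Outlay = t · Q = 9 · 390 = $3510.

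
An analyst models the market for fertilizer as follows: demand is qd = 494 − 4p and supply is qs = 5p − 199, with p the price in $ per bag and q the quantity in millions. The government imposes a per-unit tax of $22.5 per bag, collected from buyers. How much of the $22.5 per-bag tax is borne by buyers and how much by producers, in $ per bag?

Without the tax, 494 − 4p = 5p − 199 gives 9p = 693, so p* = $77 and q* = 186.
With the tax collected from buyers, demand (in seller-price terms) shifts: qd = 494 − 4(p + 22.5).
Solving gives q = 136 with buyers paying $89.5 and producers receiving $67 (the $22.5 wedge).
Burden on buyers: $12.5; on producers: $10. (They sum to $22.5.)

Buyers bear $12.5 per bag; producers bear $10 per bag.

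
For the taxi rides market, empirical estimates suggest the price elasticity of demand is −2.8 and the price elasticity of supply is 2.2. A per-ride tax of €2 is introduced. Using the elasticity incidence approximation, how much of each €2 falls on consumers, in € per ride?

Consumers bear ≈ €0.88 per ride.

Incidence ratio: consumers' share ≈ εs / (εs + |εd|) = 2.2 / (2.2 + 2.8) = 0.44.
So consumers bear ≈ 0.44 × €2 = €0.88; producers bear €1.12.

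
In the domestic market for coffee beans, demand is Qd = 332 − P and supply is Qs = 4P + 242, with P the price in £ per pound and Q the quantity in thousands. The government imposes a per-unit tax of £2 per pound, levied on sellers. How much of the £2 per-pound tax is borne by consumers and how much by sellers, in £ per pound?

Before the tax: set 332 − P = 4P + 242 → P* = £18, Q* = 314.
With the tax collected from sellers, supply shifts: Qs = 4(P − 2) + 242.
Solving gives Q = 312.4 with consumers paying £19.6 and sellers receiving £17.6 (the £2 wedge).
Burden on consumers: £1.6; on sellers: £0.4. (They sum to £2.)
The less price-elastic side of the market bears the larger share of a per-unit tax.

Consumers bear £1.6 per pound; sellers bear £0.4 per pound.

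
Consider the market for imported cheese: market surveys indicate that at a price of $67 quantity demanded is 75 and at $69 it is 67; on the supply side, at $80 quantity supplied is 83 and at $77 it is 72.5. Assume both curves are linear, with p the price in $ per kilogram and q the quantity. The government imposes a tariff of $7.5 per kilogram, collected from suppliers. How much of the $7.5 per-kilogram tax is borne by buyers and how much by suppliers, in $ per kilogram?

Demand slope: (67 − 75)/(69 − 67) = -4, so qd = 343 − 4p.
Supply slope: (72.5 − 83)/(77 − 80) = 3.5, so qs = 3.5p − 197.
Without the tax, 343 − 4p = 3.5p − 197 gives 7.5p = 540, so p* = $72 and q* = 55.
With the tax collected from suppliers, supply shifts: qs = 3.5(p − 7.5) − 197.
New equilibrium: buyers pay $75.5, suppliers receive $68, q = 41. (Wedge: pb − ps = 7.5.)
Burden on buyers: $3.5; on suppliers: $4. (They sum to $7.5.)

Buyers bear $3.5 per kilogram; suppliers bear $4 per kilogram.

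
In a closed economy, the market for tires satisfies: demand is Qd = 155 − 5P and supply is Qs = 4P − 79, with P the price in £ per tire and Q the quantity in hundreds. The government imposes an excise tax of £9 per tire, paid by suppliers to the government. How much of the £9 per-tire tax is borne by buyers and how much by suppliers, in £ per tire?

Without the tax, 155 − 5P = 4P − 79 gives 9P = 234, so P* = £26 and Q* = 25.
With the tax collected from suppliers, supply shifts: Qs = 4(P − 9) − 79.
Solving gives Q = 5 with buyers paying £30 and suppliers receiving £21 (the £9 wedge).
Burden on buyers: £4; on suppliers: £5. (They sum to £9.)
The less price-elastic side of the market bears the larger share of a per-unit tax.

Buyers bear £4 per tire; suppliers bear £5 per tire.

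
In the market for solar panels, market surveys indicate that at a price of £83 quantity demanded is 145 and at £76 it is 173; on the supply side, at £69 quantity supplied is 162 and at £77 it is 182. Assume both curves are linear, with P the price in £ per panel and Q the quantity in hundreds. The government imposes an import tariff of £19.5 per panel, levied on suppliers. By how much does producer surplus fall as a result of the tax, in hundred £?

Producer surplus falls by £1944 hundred.

Demand slope: (173 − 145)/(76 − 83) = -4, so Qd = 477 − 4P.
Supply slope: (182 − 162)/(77 − 69) = 2.5, so Qs = 2.5P − 10.5.
Without the tax, 477 − 4P = 2.5P − 10.5 gives 6.5P = 487.5, so P* = £75 and Q* = 177.
With the tax collected from suppliers, supply shifts: Qs = 2.5(P − 19.5) − 10.5.
New equilibrium: buyers pay £82.5, suppliers receive £63, Q = 147. (Wedge: Pb − Ps = 19.5.)
ΔPS is the trapezoid between Q = 147 and Q = 177 of height £12: ½ · (177 + 147) · 12 = £1944.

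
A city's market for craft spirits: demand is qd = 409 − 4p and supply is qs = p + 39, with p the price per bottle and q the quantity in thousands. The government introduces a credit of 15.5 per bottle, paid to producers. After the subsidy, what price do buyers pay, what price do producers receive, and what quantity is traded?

Before the subsidy: set 409 − 4p = p + 39 → p* = 74, q* = 113.
With a per-unit subsidy paid to producers, each receives p + 15.5 per unit sold, so supply becomes qs = (p + 15.5) + 39.
New equilibrium: buyers pay 70.9, producers receive 86.4, q = 125.4. (Wedge: pb − ps = −15.5.)

Buyers pay 70.9; producers receive 86.4; quantity = 125.4.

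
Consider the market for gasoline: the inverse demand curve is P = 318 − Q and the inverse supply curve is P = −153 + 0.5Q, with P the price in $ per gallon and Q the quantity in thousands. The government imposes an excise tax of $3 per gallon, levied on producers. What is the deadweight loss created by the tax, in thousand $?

Deadweight loss = $3 thousand.

Rewrite in direct form: Qd = 318 − P and Qs = 2P + 306.
Before the tax: set 318 − P = 2P + 306 → P* = $4, Q* = 314.
With the tax collected from producers, supply shifts: Qs = 2(P − 3) + 306.
Solving gives Q = 312 with consumers paying $6 and producers receiving $3 (the $3 wedge).
Quantity falls by |ΔQ| = |314 − 312| = 2.
DWL = ½ · t · |ΔQ| = ½ · 3 · 2 = $3.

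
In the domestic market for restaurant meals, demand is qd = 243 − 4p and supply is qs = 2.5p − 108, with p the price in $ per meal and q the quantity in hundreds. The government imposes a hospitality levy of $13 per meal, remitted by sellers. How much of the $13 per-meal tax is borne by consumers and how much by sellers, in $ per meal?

Without the tax, 243 − 4p = 2.5p − 108 gives 6.5p = 351, so p* = $54 and q* = 27.
With the tax collected from sellers, supply shifts: qs = 2.5(p − 13) − 108.
Solving gives q = 7 with consumers paying $59 and sellers receiving $46 (the $13 wedge).
Burden on consumers: $5; on sellers: $8. (They sum to $13.)
The less price-elastic side of the market bears the larger share of a per-unit tax.

Consumers bear $5 per meal; sellers bear $8 per meal.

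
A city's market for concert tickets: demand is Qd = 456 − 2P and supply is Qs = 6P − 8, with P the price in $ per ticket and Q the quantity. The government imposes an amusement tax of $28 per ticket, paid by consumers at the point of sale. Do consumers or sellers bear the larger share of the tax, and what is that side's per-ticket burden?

Without the tax, 456 − 2P = 6P − 8 gives 8P = 464, so P* = $58 and Q* = 340.
With the tax collected from consumers, demand (in seller-price terms) shifts: Qd = 456 − 2(P + 28).
New equilibrium: consumers pay $79, sellers receive $51, Q = 298. (Wedge: Pb − Ps = 28.)
Per-ticket burden: consumers $21, sellers $7.
Consumers take the larger share because demand is less price-elastic here (demand slope 2 vs supply slope 6).
The less price-elastic side of the market bears the larger share of a per-unit tax.

Consumers bear the larger share: $21 per ticket.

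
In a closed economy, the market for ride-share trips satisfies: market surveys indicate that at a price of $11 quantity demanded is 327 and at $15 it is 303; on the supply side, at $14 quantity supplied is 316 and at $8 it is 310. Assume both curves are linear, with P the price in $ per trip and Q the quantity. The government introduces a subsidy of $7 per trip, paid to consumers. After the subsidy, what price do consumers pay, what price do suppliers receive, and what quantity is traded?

Consumers pay $12; suppliers receive $19; quantity = 321.

Demand slope: (303 − 327)/(15 − 11) = -6, so Qd = 393 − 6P.
Supply slope: (310 − 316)/(8 − 14) = 1, so Qs = P + 302.
Before the subsidy: set 393 − 6P = P + 302 → P* = $13, Q* = 315.
With a per-unit subsidy paid to consumers, each effectively pays P − 7, so demand becomes Qd = 393 − 6(P − 7).
New equilibrium: consumers pay $12, suppliers receive $19, Q = 321. (Wedge: Pb − Ps = −7.)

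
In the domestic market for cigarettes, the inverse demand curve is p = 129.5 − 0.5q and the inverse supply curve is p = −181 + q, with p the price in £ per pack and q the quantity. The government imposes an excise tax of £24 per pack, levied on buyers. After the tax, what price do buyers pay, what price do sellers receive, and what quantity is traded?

Inverting to q(p) form: qd = 259 − 2p; qs = p + 181.
Before the tax: set 259 − 2p = p + 181 → p* = £26, q* = 207.
With the tax collected from buyers, demand (in seller-price terms) shifts: qd = 259 − 2(p + 24).
Solving gives q = 191 with buyers paying £34 and sellers receiving £10 (the £24 wedge).
The less price-elastic side of the market bears the larger share of a per-unit tax.

Buyers pay £34; sellers receive £10; quantity = 191.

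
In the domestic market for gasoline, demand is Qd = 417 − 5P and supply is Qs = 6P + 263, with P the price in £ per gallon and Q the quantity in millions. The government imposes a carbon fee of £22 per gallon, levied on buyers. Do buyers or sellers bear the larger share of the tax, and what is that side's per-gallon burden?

Before the tax: set 417 − 5P = 6P + 263 → P* = £14, Q* = 347.
With the tax collected from buyers, demand (in seller-price terms) shifts: Qd = 417 − 5(P + 22).
Solving gives Q = 287 with buyers paying £26 and sellers receiving £4 (the £22 wedge).
Per-gallon burden: buyers £12, sellers £10.
Buyers take the larger share because demand is less price-elastic here (demand slope 5 vs supply slope 6).

Buyers bear the larger share: £12 per gallon.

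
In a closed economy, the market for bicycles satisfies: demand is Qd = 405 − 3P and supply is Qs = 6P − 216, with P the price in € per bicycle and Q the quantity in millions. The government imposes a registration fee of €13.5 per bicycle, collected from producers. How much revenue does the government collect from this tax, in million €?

Tax revenue = €2308.5 million.

Before the tax: set 405 − 3P = 6P − 216 → P* = €69, Q* = 198.
With the tax collected from producers, supply shifts: Qs = 6(P − 13.5) − 216.
Solving gives Q = 171 with consumers paying €78 and producers receiving €64.5 (the €13.5 wedge).
Revenue = t · Q = 13.5 · 171 = €2308.5.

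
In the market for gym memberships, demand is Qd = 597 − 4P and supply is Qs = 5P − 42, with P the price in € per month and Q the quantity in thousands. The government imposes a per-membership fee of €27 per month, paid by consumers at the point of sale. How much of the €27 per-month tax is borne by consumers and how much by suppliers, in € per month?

Without the tax, 597 − 4P = 5P − 42 gives 9P = 639, so P* = €71 and Q* = 313.
With the tax collected from consumers, demand (in seller-price terms) shifts: Qd = 597 − 4(P + 27).
Solving gives Q = 253 with consumers paying €86 and suppliers receiving €59 (the €27 wedge).
Burden on consumers: €15; on suppliers: €12. (They sum to €27.)

Consumers bear €15 per month; suppliers bear €12 per month.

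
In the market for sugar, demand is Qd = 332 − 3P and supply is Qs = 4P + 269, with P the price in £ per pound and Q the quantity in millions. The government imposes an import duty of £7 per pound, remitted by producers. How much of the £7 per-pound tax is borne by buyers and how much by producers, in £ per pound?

Buyers bear £4 per pound; producers bear £3 per pound.

Without the tax, 332 − 3P = 4P + 269 gives 7P = 63, so P* = £9 and Q* = 305.
With the tax collected from producers, supply shifts: Qs = 4(P − 7) + 269.
Solving gives Q = 293 with buyers paying £13 and producers receiving £6 (the £7 wedge).
Burden on buyers: £4; on producers: £3. (They sum to £7.)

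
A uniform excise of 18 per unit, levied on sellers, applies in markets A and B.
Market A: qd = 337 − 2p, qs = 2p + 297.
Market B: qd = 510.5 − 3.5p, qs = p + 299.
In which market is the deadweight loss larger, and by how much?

Market A: pre-tax p* = 10, q* = 317; post-tax q = 299; deadweight loss = 162.
Market B: pre-tax p* = 47, q* = 346; post-tax q = 332; deadweight loss = 126.
Difference: 162 vs 126 → market A is larger by 36.

Market A, by 36.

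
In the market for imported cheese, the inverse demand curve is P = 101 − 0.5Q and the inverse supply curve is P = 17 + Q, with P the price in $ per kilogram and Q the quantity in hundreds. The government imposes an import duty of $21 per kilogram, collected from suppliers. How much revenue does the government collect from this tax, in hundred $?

Inverting to Q(P) form: Qd = 202 − 2P; Qs = P − 17.
Without the tax, 202 − 2P = P − 17 gives 3P = 219, so P* = $73 and Q* = 56.
With the tax collected from suppliers, supply shifts: Qs = (P − 21) − 17.
New equilibrium: buyers pay $80, suppliers receive $59, Q = 42. (Wedge: Pb − Ps = 21.)
Revenue = t · Q = 21 · 42 = $882.

Tax revenue = $882 hundred.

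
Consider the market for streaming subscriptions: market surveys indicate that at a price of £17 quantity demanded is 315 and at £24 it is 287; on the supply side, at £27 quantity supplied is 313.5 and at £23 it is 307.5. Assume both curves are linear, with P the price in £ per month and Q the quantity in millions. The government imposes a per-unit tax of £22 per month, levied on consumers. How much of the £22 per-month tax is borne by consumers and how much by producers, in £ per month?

Demand slope: (287 − 315)/(24 − 17) = -4, so Qd = 383 − 4P.
Supply slope: (307.5 − 313.5)/(23 − 27) = 1.5, so Qs = 1.5P + 273.
Without the tax, 383 − 4P = 1.5P + 273 gives 5.5P = 110, so P* = £20 and Q* = 303.
With the tax collected from consumers, demand (in seller-price terms) shifts: Qd = 383 − 4(P + 22).
Solving gives Q = 279 with consumers paying £26 and producers receiving £4 (the £22 wedge).
Burden on consumers: £6; on producers: £16. (They sum to £22.)

Consumers bear £6 per month; producers bear £16 per month.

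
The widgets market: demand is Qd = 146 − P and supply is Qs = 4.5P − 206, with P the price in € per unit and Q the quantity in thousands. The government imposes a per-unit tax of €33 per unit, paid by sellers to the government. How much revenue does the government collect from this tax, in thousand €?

Without the tax, 146 − P = 4.5P − 206 gives 5.5P = 352, so P* = €64 and Q* = 82.
With the tax collected from sellers, supply shifts: Qs = 4.5(P − 33) − 206.
New equilibrium: buyers pay €91, sellers receive €58, Q = 55. (Wedge: Pb − Ps = 33.)
Revenue = t · Q = 33 · 55 = €1815.

Tax revenue = €1815 thousand.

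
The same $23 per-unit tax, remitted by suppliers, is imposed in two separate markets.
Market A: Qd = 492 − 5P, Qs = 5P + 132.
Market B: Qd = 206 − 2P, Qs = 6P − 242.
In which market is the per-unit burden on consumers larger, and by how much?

Market A: pre-tax P* = $36, Q* = 312; post-tax Q = 254.5; per-unit burden on consumers = $11.5.
Market B: pre-tax P* = $56, Q* = 94; post-tax Q = 59.5; per-unit burden on consumers = $17.25.
Difference: $11.5 vs $17.25 → market B is larger by $5.75.

Market B, by $5.75.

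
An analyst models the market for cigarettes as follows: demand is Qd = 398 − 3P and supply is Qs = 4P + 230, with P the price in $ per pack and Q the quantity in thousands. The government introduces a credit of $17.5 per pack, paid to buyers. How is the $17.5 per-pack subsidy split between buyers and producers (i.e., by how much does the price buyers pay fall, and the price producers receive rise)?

Before the subsidy: set 398 − 3P = 4P + 230 → P* = $24, Q* = 326.
With a per-unit subsidy paid to buyers, each effectively pays P − 17.5, so demand becomes Qd = 398 − 3(P − 17.5).
New equilibrium: buyers pay $14, producers receive $31.5, Q = 356. (Wedge: Pb − Ps = −17.5.)
Gain to buyers: $10; to producers: $7.5. (They sum to $17.5.)

Buyers gain $10 per pack; producers gain $7.5 per pack.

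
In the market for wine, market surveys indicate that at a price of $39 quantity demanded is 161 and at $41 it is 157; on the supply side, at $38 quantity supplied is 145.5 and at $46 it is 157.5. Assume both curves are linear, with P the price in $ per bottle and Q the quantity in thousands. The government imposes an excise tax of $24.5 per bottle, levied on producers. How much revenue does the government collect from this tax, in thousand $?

Demand slope: (157 − 161)/(41 − 39) = -2, so Qd = 239 − 2P.
Supply slope: (157.5 − 145.5)/(46 − 38) = 1.5, so Qs = 1.5P + 88.5.
Before the tax: set 239 − 2P = 1.5P + 88.5 → P* = $43, Q* = 153.
With the tax collected from producers, supply shifts: Qs = 1.5(P − 24.5) + 88.5.
New equilibrium: buyers pay $53.5, producers receive $29, Q = 132. (Wedge: Pb − Ps = 24.5.)
Revenue = t · Q = 24.5 · 132 = $3234.

Tax revenue = $3234 thousand.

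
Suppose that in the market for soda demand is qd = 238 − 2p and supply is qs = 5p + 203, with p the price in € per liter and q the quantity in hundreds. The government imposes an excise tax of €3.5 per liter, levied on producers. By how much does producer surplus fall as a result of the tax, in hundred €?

Producer surplus falls by €225.5 hundred.

Without the tax, 238 − 2p = 5p + 203 gives 7p = 35, so p* = €5 and q* = 228.
With the tax collected from producers, supply shifts: qs = 5(p − 3.5) + 203.
New equilibrium: consumers pay €7.5, producers receive €4, q = 223. (Wedge: pb − ps = 3.5.)
ΔPS is the trapezoid between Q = 223 and Q = 228 of height €1: ½ · (228 + 223) · 1 = €225.5.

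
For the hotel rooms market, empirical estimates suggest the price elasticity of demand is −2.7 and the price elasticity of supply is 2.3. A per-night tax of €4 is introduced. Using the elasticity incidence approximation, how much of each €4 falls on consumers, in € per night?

Incidence ratio: consumers' share ≈ εs / (εs + |εd|) = 2.3 / (2.3 + 2.7) = 0.46.
So consumers bear ≈ 0.46 × €4 = €1.84; producers bear €2.16.

Consumers bear ≈ €1.84 per night.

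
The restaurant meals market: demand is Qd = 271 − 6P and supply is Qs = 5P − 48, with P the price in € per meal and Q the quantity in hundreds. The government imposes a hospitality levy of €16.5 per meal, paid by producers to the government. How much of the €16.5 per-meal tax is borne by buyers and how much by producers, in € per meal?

Buyers bear €7.5 per meal; producers bear €9 per meal.

Before the tax: set 271 − 6P = 5P − 48 → P* = €29, Q* = 97.
With the tax collected from producers, supply shifts: Qs = 5(P − 16.5) − 48.
New equilibrium: buyers pay €36.5, producers receive €20, Q = 52. (Wedge: Pb − Ps = 16.5.)
Burden on buyers: €7.5; on producers: €9. (They sum to €16.5.)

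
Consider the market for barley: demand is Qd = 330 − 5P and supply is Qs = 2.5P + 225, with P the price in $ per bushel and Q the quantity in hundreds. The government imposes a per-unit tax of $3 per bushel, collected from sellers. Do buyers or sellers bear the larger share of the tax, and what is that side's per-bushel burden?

Sellers bear the larger share: $2 per bushel.

Before the tax: set 330 − 5P = 2.5P + 225 → P* = $14, Q* = 260.
With the tax collected from sellers, supply shifts: Qs = 2.5(P − 3) + 225.
New equilibrium: buyers pay $15, sellers receive $12, Q = 255. (Wedge: Pb − Ps = 3.)
Per-bushel burden: buyers $1, sellers $2.
Sellers take the larger share because supply is less price-elastic here (demand slope 5 vs supply slope 2.5).
The less price-elastic side of the market bears the larger share of a per-unit tax.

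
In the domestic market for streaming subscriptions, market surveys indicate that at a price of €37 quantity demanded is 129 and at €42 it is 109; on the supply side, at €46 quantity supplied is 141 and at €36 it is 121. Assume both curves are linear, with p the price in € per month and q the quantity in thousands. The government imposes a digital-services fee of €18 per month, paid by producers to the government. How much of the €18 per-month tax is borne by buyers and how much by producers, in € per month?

Demand slope: (109 − 129)/(42 − 37) = -4, so qd = 277 − 4p.
Supply slope: (121 − 141)/(36 − 46) = 2, so qs = 2p + 49.
Before the tax: set 277 − 4p = 2p + 49 → p* = €38, q* = 125.
With the tax collected from producers, supply shifts: qs = 2(p − 18) + 49.
New equilibrium: buyers pay €44, producers receive €26, q = 101. (Wedge: pb − ps = 18.)
Burden on buyers: €6; on producers: €12. (They sum to €18.)

Buyers bear €6 per month; producers bear €12 per month.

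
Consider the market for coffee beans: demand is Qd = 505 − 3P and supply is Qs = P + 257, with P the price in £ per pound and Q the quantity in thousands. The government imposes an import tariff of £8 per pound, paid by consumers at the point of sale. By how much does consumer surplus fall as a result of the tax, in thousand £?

Without the tax, 505 − 3P = P + 257 gives 4P = 248, so P* = £62 and Q* = 319.
With the tax collected from consumers, demand (in seller-price terms) shifts: Qd = 505 − 3(P + 8).
Solving gives Q = 313 with consumers paying £64 and suppliers receiving £56 (the £8 wedge).
ΔCS is the trapezoid between Q = 313 and Q = 319 of height £2: ½ · (319 + 313) · 2 = £632.

Consumer surplus falls by £632 thousand.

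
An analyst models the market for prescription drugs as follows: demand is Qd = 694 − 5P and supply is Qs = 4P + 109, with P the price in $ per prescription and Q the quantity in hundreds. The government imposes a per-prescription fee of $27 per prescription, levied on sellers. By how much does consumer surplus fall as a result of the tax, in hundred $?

Without the tax, 694 − 5P = 4P + 109 gives 9P = 585, so P* = $65 and Q* = 369.
With the tax collected from sellers, supply shifts: Qs = 4(P − 27) + 109.
Solving gives Q = 309 with buyers paying $77 and sellers receiving $50 (the $27 wedge).
ΔCS is the trapezoid between Q = 309 and Q = 369 of height $12: ½ · (369 + 309) · 12 = $4068.

Consumer surplus falls by $4068 hundred.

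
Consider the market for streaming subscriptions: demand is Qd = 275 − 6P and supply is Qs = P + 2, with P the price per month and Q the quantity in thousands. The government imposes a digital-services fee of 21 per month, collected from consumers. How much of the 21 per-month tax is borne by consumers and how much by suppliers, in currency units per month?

Before the tax: set 275 − 6P = P + 2 → P* = 39, Q* = 41.
With the tax collected from consumers, demand (in seller-price terms) shifts: Qd = 275 − 6(P + 21).
Solving gives Q = 23 with consumers paying 42 and suppliers receiving 21 (the 21 wedge).
Burden on consumers: 3; on suppliers: 18. (They sum to 21.)
The less price-elastic side of the market bears the larger share of a per-unit tax.

Consumers bear 3 per month; suppliers bear 18 per month.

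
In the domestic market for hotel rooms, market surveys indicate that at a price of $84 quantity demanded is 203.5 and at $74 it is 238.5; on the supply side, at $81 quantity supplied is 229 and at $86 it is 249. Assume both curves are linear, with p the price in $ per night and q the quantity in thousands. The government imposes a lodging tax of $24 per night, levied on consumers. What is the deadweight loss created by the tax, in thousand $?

Demand slope: (238.5 − 203.5)/(74 − 84) = -3.5, so qd = 497.5 − 3.5p.
Supply slope: (249 − 229)/(86 − 81) = 4, so qs = 4p − 95.
Without the tax, 497.5 − 3.5p = 4p − 95 gives 7.5p = 592.5, so p* = $79 and q* = 221.
With the tax collected from consumers, demand (in seller-price terms) shifts: qd = 497.5 − 3.5(p + 24).
Solving gives q = 176.2 with consumers paying $91.8 and producers receiving $67.8 (the $24 wedge).
Quantity falls by |ΔQ| = |221 − 176.2| = 44.8.
DWL = ½ · t · |ΔQ| = ½ · 24 · 44.8 = $537.6.

Deadweight loss = $537.6 thousand.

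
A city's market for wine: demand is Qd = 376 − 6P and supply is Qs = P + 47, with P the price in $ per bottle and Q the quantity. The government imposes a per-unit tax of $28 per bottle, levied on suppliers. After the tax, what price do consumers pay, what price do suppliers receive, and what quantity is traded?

Before the tax: set 376 − 6P = P + 47 → P* = $47, Q* = 94.
With the tax collected from suppliers, supply shifts: Qs = (P − 28) + 47.
Solving gives Q = 70 with consumers paying $51 and suppliers receiving $23 (the $28 wedge).
The less price-elastic side of the market bears the larger share of a per-unit tax.

Consumers pay $51; suppliers receive $23; quantity = 70.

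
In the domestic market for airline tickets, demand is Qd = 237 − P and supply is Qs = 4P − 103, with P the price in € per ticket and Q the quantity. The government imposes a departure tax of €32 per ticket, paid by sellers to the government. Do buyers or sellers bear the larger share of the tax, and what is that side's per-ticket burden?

Before the tax: set 237 − P = 4P − 103 → P* = €68, Q* = 169.
With the tax collected from sellers, supply shifts: Qs = 4(P − 32) − 103.
Solving gives Q = 143.4 with buyers paying €93.6 and sellers receiving €61.6 (the €32 wedge).
Per-ticket burden: buyers €25.6, sellers €6.4.
Buyers take the larger share because demand is less price-elastic here (demand slope 1 vs supply slope 4).
The less price-elastic side of the market bears the larger share of a per-unit tax.

Buyers bear the larger share: €25.6 per ticket.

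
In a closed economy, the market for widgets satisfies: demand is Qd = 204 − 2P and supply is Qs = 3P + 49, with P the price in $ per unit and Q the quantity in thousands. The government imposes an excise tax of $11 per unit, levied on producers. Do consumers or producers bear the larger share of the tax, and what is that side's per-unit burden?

Consumers bear the larger share: $6.6 per unit.

Before the tax: set 204 − 2P = 3P + 49 → P* = $31, Q* = 142.
With the tax collected from producers, supply shifts: Qs = 3(P − 11) + 49.
Solving gives Q = 128.8 with consumers paying $37.6 and producers receiving $26.6 (the $11 wedge).
Per-unit burden: consumers $6.6, producers $4.4.
Consumers take the larger share because demand is less price-elastic here (demand slope 2 vs supply slope 3).
The less price-elastic side of the market bears the larger share of a per-unit tax.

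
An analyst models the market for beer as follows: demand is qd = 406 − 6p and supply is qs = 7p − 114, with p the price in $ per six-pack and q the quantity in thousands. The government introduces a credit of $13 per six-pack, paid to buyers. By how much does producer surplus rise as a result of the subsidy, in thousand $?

Producer surplus rises by $1122 thousand.

Without the subsidy, 406 − 6p = 7p − 114 gives 13p = 520, so p* = $40 and q* = 166.
With a per-unit subsidy paid to buyers, each effectively pays p − 13, so demand becomes qd = 406 − 6(p − 13).
Solving gives q = 208 with buyers paying $33 and sellers receiving $46 (the $13 wedge).
ΔPS is the trapezoid between Q = 208 and Q = 166 of height $6: ½ · (166 + 208) · 6 = $1122.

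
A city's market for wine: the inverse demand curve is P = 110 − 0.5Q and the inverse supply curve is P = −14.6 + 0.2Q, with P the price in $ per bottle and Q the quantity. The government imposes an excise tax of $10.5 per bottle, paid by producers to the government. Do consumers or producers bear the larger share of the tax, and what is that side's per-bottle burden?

Inverting to Q(P) form: Qd = 220 − 2P; Qs = 5P + 73.
Without the tax, 220 − 2P = 5P + 73 gives 7P = 147, so P* = $21 and Q* = 178.
With the tax collected from producers, supply shifts: Qs = 5(P − 10.5) + 73.
New equilibrium: consumers pay $28.5, producers receive $18, Q = 163. (Wedge: Pb − Ps = 10.5.)
Per-bottle burden: consumers $7.5, producers $3.
Consumers take the larger share because demand is less price-elastic here (demand slope 2 vs supply slope 5).
The less price-elastic side of the market bears the larger share of a per-unit tax.

Consumers bear the larger share: $7.5 per bottle.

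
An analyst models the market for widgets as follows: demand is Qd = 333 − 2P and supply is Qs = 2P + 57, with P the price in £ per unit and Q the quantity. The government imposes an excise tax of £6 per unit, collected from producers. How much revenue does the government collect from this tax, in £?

Tax revenue = £1134.

Without the tax, 333 − 2P = 2P + 57 gives 4P = 276, so P* = £69 and Q* = 195.
With the tax collected from producers, supply shifts: Qs = 2(P − 6) + 57.
Solving gives Q = 189 with buyers paying £72 and producers receiving £66 (the £6 wedge).
Revenue = t · Q = 6 · 189 = £1134.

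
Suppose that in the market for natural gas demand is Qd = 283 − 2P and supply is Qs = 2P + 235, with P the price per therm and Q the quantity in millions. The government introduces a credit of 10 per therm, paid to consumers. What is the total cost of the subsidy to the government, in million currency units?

Government outlay = 2690 million.

Before the subsidy: set 283 − 2P = 2P + 235 → P* = 12, Q* = 259.
With a per-unit subsidy paid to consumers, each effectively pays P − 10, so demand becomes Qd = 283 − 2(P − 10).
Solving gives Q = 269 with consumers paying 7 and sellers receiving 17 (the 10 wedge).
Outlay = t · Q = 10 · 269 = 2690.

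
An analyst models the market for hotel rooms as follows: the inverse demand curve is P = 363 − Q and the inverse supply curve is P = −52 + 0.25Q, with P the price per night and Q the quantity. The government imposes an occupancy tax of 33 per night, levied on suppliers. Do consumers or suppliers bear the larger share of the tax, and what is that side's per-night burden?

Consumers bear the larger share: 26.4 per night.

Rewrite in direct form: Qd = 363 − P and Qs = 4P + 208.
Before the tax: set 363 − P = 4P + 208 → P* = 31, Q* = 332.
With the tax collected from suppliers, supply shifts: Qs = 4(P − 33) + 208.
Solving gives Q = 305.6 with consumers paying 57.4 and suppliers receiving 24.4 (the 33 wedge).
Per-night burden: consumers 26.4, suppliers 6.6.
Consumers take the larger share because demand is less price-elastic here (demand slope 1 vs supply slope 4).
The less price-elastic side of the market bears the larger share of a per-unit tax.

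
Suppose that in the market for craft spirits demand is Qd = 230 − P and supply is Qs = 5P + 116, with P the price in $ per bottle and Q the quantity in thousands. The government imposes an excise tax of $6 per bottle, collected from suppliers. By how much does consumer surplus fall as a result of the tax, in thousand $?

Consumer surplus falls by $1042.5 thousand.

Before the tax: set 230 − P = 5P + 116 → P* = $19, Q* = 211.
With the tax collected from suppliers, supply shifts: Qs = 5(P − 6) + 116.
New equilibrium: consumers pay $24, suppliers receive $18, Q = 206. (Wedge: Pb − Ps = 6.)
ΔCS is the trapezoid between Q = 206 and Q = 211 of height $5: ½ · (211 + 206) · 5 = $1042.5.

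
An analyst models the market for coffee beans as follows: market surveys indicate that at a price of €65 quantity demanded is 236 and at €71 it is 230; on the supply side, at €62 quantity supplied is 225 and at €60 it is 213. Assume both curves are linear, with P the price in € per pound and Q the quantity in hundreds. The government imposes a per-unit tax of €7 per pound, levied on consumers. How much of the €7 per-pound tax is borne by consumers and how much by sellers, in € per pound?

Demand slope: (230 − 236)/(71 − 65) = -1, so Qd = 301 − P.
Supply slope: (213 − 225)/(60 − 62) = 6, so Qs = 6P − 147.
Without the tax, 301 − P = 6P − 147 gives 7P = 448, so P* = €64 and Q* = 237.
With the tax collected from consumers, demand (in seller-price terms) shifts: Qd = 301 − (P + 7).
Solving gives Q = 231 with consumers paying €70 and sellers receiving €63 (the €7 wedge).
Burden on consumers: €6; on sellers: €1. (They sum to €7.)

Consumers bear €6 per pound; sellers bear €1 per pound.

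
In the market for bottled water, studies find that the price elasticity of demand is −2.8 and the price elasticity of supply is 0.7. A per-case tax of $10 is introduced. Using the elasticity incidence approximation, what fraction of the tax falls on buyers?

Buyers' share ≈ 0.2.

Incidence ratio: buyers' share ≈ εs / (εs + |εd|) = 0.7 / (0.7 + 2.8) = 0.2.
Supply is the less elastic side, so buyers bear the smaller share.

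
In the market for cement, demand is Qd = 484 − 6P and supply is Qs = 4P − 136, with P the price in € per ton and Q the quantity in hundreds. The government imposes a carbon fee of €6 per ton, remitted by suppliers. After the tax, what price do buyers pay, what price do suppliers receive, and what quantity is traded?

Before the tax: set 484 − 6P = 4P − 136 → P* = €62, Q* = 112.
With the tax collected from suppliers, supply shifts: Qs = 4(P − 6) − 136.
Solving gives Q = 97.6 with buyers paying €64.4 and suppliers receiving €58.4 (the €6 wedge).
The less price-elastic side of the market bears the larger share of a per-unit tax.

Buyers pay €64.4; suppliers receive €58.4; quantity = 97.6.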